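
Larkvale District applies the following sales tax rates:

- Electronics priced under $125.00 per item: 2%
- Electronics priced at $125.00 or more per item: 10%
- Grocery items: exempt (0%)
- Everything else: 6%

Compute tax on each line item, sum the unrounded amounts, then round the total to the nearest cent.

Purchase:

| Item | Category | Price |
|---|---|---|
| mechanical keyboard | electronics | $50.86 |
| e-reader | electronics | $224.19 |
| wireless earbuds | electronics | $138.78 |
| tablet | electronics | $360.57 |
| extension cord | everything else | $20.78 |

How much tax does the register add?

$74.62

Mechanical keyboard $50.86: electronics, under $125.00 → 2% → $1.0172
E-reader $224.19: electronics, $125.00 or more → 10% → $22.419
Wireless earbuds $138.78: electronics, $125.00 or more → 10% → $13.878
Tablet $360.57: electronics, $125.00 or more → 10% → $36.057
Extension cord $20.78: everything else → 6% → $1.2468
Unrounded tax sum = $74.618 → $74.62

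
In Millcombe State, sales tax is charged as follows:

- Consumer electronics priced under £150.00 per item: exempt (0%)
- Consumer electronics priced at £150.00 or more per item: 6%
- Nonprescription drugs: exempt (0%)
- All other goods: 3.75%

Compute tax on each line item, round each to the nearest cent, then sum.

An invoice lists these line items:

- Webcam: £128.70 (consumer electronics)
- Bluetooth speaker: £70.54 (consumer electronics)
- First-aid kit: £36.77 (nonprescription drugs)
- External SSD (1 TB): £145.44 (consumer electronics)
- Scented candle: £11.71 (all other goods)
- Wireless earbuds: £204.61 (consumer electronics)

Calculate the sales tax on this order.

Webcam £128.70: consumer electronics, under £150.00 → 0% → £0.00
Bluetooth speaker £70.54: consumer electronics, under £150.00 → 0% → £0.00
First-aid kit £36.77: nonprescription drugs → 0% → £0.00
External SSD (1 TB) £145.44: consumer electronics, under £150.00 → 0% → £0.00
Scented candle £11.71: all other goods → 3.75% → £0.44
Wireless earbuds £204.61: consumer electronics, £150.00 or more → 6% → £12.28
Total tax = £0.44 + £12.28 = £12.72

£12.72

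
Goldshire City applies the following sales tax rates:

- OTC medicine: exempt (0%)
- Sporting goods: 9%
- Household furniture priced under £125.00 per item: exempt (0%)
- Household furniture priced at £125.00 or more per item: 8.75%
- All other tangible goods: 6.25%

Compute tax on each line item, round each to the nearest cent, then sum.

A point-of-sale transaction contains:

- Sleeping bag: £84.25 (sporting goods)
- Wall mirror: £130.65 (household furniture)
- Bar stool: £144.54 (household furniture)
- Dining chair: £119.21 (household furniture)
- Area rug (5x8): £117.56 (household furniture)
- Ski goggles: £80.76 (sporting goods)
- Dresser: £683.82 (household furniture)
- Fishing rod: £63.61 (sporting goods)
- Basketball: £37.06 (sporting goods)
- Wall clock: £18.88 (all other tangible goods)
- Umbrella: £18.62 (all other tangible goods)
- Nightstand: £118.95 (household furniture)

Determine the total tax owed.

£110.16

Sleeping bag £84.25: sporting goods → 9% → £7.58
Wall mirror £130.65: household furniture, £125.00 or more → 8.75% → £11.43
Bar stool £144.54: household furniture, £125.00 or more → 8.75% → £12.65
Dining chair £119.21: household furniture, under £125.00 → 0% → £0.00
Area rug (5x8) £117.56: household furniture, under £125.00 → 0% → £0.00
Ski goggles £80.76: sporting goods → 9% → £7.27
Dresser £683.82: household furniture, £125.00 or more → 8.75% → £59.83
Fishing rod £63.61: sporting goods → 9% → £5.72
Basketball £37.06: sporting goods → 9% → £3.34
Wall clock £18.88: all other tangible goods → 6.25% → £1.18
Umbrella £18.62: all other tangible goods → 6.25% → £1.16
Nightstand £118.95: household furniture, under £125.00 → 0% → £0.00
Total tax = £7.58 + £11.43 + £12.65 + £7.27 + £59.83 + £5.72 + £3.34 + £1.18 + £1.16 = £110.16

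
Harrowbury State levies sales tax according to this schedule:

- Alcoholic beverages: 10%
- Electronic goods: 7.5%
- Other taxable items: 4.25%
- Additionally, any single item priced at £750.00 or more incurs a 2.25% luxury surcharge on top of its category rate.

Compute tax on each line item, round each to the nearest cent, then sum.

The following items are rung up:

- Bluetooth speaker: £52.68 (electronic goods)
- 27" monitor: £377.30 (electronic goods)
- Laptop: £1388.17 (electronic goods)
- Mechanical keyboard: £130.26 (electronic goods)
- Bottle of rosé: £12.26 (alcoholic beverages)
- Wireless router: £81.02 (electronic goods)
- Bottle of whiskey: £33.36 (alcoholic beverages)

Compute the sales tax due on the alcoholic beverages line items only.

£4.57

Bottle of rosé £12.26: alcoholic beverages → 10% → £1.23
Bottle of whiskey £33.36: alcoholic beverages → 10% → £3.34
Tax on alcoholic beverages = £1.23 + £3.34 = £4.57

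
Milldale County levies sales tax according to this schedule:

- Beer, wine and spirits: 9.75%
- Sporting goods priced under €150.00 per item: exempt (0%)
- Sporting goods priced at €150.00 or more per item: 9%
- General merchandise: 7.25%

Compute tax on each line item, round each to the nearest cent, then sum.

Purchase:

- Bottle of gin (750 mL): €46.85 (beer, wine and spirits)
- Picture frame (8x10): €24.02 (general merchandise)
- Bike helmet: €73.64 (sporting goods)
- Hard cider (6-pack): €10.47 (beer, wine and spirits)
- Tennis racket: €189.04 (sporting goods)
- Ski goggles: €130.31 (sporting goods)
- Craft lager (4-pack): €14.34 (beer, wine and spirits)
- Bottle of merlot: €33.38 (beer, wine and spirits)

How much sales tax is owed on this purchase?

€28.99

Bottle of gin (750 mL) €46.85: beer, wine and spirits → 9.75% → €4.57
Picture frame (8x10) €24.02: general merchandise → 7.25% → €1.74
Bike helmet €73.64: sporting goods, under €150.00 → 0% → €0.00
Hard cider (6-pack) €10.47: beer, wine and spirits → 9.75% → €1.02
Tennis racket €189.04: sporting goods, €150.00 or more → 9% → €17.01
Ski goggles €130.31: sporting goods, under €150.00 → 0% → €0.00
Craft lager (4-pack) €14.34: beer, wine and spirits → 9.75% → €1.40
Bottle of merlot €33.38: beer, wine and spirits → 9.75% → €3.25
Total tax = €4.57 + €1.74 + €1.02 + €17.01 + €1.40 + €3.25 = €28.99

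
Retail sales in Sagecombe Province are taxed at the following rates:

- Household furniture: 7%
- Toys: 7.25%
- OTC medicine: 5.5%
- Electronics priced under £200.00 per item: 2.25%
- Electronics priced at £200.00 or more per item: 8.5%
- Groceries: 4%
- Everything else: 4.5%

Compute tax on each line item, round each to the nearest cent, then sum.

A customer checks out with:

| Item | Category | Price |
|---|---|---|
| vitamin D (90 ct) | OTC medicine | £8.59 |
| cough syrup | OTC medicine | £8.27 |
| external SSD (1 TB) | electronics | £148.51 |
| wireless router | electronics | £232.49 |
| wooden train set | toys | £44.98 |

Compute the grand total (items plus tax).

£470.12

Vitamin D (90 ct) £8.59: OTC medicine → 5.5% → £0.47
Cough syrup £8.27: OTC medicine → 5.5% → £0.45
External SSD (1 TB) £148.51: electronics, under £200.00 → 2.25% → £3.34
Wireless router £232.49: electronics, £200.00 or more → 8.5% → £19.76
Wooden train set £44.98: toys → 7.25% → £3.26
Subtotal = £442.84; tax = £27.28; total due = £470.12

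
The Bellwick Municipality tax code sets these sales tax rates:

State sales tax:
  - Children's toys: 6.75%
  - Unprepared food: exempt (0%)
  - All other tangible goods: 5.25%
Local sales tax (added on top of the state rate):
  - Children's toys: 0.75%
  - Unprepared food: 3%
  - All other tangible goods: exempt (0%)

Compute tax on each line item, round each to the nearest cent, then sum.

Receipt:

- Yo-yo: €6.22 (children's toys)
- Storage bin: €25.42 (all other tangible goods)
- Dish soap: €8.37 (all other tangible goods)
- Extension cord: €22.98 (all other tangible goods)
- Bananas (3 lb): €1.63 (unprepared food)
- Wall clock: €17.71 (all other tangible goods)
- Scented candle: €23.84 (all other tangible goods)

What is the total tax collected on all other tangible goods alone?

Storage bin €25.42: all other tangible goods → 5.25% + 0% local = 5.25% → €1.33
Dish soap €8.37: all other tangible goods → 5.25% + 0% local = 5.25% → €0.44
Extension cord €22.98: all other tangible goods → 5.25% + 0% local = 5.25% → €1.21
Wall clock €17.71: all other tangible goods → 5.25% + 0% local = 5.25% → €0.93
Scented candle €23.84: all other tangible goods → 5.25% + 0% local = 5.25% → €1.25
Tax on all other tangible goods = €1.33 + €0.44 + €1.21 + €0.93 + €1.25 = €5.16

€5.16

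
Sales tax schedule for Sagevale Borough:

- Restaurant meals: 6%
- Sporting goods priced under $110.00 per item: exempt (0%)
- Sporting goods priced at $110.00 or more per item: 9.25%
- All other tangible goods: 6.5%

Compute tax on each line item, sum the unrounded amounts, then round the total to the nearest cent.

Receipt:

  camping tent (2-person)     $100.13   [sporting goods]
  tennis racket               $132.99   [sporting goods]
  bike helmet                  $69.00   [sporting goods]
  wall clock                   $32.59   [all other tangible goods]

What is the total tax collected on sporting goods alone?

Camping tent (2-person) $100.13: sporting goods, under $110.00 → 0% → $0.00
Tennis racket $132.99: sporting goods, $110.00 or more → 9.25% → $12.301575
Bike helmet $69.00: sporting goods, under $110.00 → 0% → $0.00
Tax on sporting goods: unrounded sum = $12.301575 → $12.30

$12.30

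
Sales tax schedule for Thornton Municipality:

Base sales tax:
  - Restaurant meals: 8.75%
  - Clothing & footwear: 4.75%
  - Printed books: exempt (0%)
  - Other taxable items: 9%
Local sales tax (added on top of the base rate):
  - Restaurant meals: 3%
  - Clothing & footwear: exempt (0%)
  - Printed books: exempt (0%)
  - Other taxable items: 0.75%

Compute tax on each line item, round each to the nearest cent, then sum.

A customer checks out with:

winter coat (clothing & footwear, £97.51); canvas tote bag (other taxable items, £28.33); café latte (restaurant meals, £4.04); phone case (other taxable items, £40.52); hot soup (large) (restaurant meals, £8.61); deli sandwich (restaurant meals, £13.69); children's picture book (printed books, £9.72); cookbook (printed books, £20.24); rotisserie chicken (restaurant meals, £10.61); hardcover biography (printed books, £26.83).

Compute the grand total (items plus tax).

£275.78

Winter coat £97.51: clothing & footwear → 4.75% + 0% local = 4.75% → £4.63
Canvas tote bag £28.33: other taxable items → 9% + 0.75% local = 9.75% → £2.76
Café latte £4.04: restaurant meals → 8.75% + 3% local = 11.75% → £0.47
Phone case £40.52: other taxable items → 9% + 0.75% local = 9.75% → £3.95
Hot soup (large) £8.61: restaurant meals → 8.75% + 3% local = 11.75% → £1.01
Deli sandwich £13.69: restaurant meals → 8.75% + 3% local = 11.75% → £1.61
Children's picture book £9.72: printed books → 0% + 0% local = 0% → £0.00
Cookbook £20.24: printed books → 0% + 0% local = 0% → £0.00
Rotisserie chicken £10.61: restaurant meals → 8.75% + 3% local = 11.75% → £1.25
Hardcover biography £26.83: printed books → 0% + 0% local = 0% → £0.00
Subtotal = £260.10; tax = £15.68; total due = £275.78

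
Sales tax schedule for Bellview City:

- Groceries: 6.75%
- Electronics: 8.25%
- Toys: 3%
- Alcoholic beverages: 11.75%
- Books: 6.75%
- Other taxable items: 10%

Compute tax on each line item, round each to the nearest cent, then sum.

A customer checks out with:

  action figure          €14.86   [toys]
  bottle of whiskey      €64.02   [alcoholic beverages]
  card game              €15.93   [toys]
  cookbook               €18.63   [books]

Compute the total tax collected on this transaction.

€9.71

Action figure €14.86: toys → 3% → €0.45
Bottle of whiskey €64.02: alcoholic beverages → 11.75% → €7.52
Card game €15.93: toys → 3% → €0.48
Cookbook €18.63: books → 6.75% → €1.26
Total tax = €0.45 + €7.52 + €0.48 + €1.26 = €9.71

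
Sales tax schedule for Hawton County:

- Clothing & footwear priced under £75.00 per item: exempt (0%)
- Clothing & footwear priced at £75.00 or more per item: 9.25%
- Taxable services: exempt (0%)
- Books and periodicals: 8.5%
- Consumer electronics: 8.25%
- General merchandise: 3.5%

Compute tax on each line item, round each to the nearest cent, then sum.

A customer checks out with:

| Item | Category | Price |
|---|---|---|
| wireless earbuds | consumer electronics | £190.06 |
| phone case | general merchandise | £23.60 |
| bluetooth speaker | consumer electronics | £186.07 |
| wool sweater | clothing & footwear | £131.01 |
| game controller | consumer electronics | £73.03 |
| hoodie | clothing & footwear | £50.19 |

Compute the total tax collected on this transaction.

Wireless earbuds £190.06: consumer electronics → 8.25% → £15.68
Phone case £23.60: general merchandise → 3.5% → £0.83
Bluetooth speaker £186.07: consumer electronics → 8.25% → £15.35
Wool sweater £131.01: clothing & footwear, £75.00 or more → 9.25% → £12.12
Game controller £73.03: consumer electronics → 8.25% → £6.02
Hoodie £50.19: clothing & footwear, under £75.00 → 0% → £0.00
Total tax = £15.68 + £0.83 + £15.35 + £12.12 + £6.02 = £50.00

£50.00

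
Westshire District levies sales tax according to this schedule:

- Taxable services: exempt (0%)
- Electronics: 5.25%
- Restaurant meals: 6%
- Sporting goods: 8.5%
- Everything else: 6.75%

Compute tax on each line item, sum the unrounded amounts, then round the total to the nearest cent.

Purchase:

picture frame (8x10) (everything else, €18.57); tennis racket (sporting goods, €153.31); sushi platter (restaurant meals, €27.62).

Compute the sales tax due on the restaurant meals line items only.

€1.66

Sushi platter €27.62: restaurant meals → 6% → €1.6572
Tax on restaurant meals: unrounded sum = €1.6572 → €1.66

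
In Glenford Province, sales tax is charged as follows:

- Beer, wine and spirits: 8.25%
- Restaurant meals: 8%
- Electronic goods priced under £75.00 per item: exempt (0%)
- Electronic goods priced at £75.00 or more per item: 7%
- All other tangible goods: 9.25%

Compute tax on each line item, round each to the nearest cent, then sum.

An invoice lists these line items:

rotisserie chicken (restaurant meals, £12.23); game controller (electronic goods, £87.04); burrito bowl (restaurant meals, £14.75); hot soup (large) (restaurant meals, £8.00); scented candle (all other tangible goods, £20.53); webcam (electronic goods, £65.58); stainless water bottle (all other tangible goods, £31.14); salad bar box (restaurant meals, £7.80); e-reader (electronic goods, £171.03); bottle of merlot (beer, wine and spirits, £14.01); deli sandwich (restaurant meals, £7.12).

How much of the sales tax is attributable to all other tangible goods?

Scented candle £20.53: all other tangible goods → 9.25% → £1.90
Stainless water bottle £31.14: all other tangible goods → 9.25% → £2.88
Tax on all other tangible goods = £1.90 + £2.88 = £4.78

£4.78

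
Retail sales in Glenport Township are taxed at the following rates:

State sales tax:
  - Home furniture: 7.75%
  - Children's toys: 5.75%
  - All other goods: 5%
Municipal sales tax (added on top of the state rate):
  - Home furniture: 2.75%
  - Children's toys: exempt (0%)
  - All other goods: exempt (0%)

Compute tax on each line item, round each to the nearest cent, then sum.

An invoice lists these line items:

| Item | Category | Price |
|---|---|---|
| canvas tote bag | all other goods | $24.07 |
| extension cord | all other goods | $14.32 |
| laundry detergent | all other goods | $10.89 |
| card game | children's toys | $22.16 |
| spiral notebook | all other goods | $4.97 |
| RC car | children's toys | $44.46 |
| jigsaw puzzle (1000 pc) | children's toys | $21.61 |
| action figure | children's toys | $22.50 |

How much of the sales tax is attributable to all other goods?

Canvas tote bag $24.07: all other goods → 5% + 0% municipal = 5% → $1.20
Extension cord $14.32: all other goods → 5% + 0% municipal = 5% → $0.72
Laundry detergent $10.89: all other goods → 5% + 0% municipal = 5% → $0.54
Spiral notebook $4.97: all other goods → 5% + 0% municipal = 5% → $0.25
Tax on all other goods = $1.20 + $0.72 + $0.54 + $0.25 = $2.71

$2.71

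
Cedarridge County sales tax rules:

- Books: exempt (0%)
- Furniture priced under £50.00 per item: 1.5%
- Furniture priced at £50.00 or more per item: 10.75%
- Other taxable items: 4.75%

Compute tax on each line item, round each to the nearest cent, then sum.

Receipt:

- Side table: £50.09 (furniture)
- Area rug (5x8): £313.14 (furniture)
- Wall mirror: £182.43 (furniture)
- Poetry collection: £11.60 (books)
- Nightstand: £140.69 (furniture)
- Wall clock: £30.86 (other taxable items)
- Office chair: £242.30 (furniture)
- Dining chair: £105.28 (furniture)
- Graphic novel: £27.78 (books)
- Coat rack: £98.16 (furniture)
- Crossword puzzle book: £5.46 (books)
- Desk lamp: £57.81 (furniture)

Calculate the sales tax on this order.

£129.37

Side table £50.09: furniture, £50.00 or more → 10.75% → £5.38
Area rug (5x8) £313.14: furniture, £50.00 or more → 10.75% → £33.66
Wall mirror £182.43: furniture, £50.00 or more → 10.75% → £19.61
Poetry collection £11.60: books → 0% → £0.00
Nightstand £140.69: furniture, £50.00 or more → 10.75% → £15.12
Wall clock £30.86: other taxable items → 4.75% → £1.47
Office chair £242.30: furniture, £50.00 or more → 10.75% → £26.05
Dining chair £105.28: furniture, £50.00 or more → 10.75% → £11.32
Graphic novel £27.78: books → 0% → £0.00
Coat rack £98.16: furniture, £50.00 or more → 10.75% → £10.55
Crossword puzzle book £5.46: books → 0% → £0.00
Desk lamp £57.81: furniture, £50.00 or more → 10.75% → £6.21
Total tax = £5.38 + £33.66 + £19.61 + £15.12 + £1.47 + £26.05 + £11.32 + £10.55 + £6.21 = £129.37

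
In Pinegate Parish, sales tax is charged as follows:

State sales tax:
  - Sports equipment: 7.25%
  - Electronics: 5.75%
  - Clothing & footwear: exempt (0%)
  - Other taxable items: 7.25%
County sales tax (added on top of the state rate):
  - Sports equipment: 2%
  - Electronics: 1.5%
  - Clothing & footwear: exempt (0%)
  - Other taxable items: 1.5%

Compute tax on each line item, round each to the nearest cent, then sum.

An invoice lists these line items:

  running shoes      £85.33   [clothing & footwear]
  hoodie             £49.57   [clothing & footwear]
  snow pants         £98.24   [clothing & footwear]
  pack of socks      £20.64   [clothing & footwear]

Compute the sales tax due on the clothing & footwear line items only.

Running shoes £85.33: clothing & footwear → 0% + 0% county = 0% → £0.00
Hoodie £49.57: clothing & footwear → 0% + 0% county = 0% → £0.00
Snow pants £98.24: clothing & footwear → 0% + 0% county = 0% → £0.00
Pack of socks £20.64: clothing & footwear → 0% + 0% county = 0% → £0.00
Tax on clothing & footwear = £0.00 + £0.00 + £0.00 + £0.00 = £0.00

£0.00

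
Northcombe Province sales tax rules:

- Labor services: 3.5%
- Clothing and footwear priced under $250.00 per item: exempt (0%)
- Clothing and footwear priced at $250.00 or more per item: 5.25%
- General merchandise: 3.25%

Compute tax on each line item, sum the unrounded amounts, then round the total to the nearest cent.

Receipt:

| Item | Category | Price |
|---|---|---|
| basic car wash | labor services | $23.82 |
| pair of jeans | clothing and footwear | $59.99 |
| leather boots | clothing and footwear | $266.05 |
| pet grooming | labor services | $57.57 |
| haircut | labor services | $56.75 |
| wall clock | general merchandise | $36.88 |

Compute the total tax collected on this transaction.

Basic car wash $23.82: labor services → 3.5% → $0.8337
Pair of jeans $59.99: clothing and footwear, under $250.00 → 0% → $0.00
Leather boots $266.05: clothing and footwear, $250.00 or more → 5.25% → $13.967625
Pet grooming $57.57: labor services → 3.5% → $2.01495
Haircut $56.75: labor services → 3.5% → $1.98625
Wall clock $36.88: general merchandise → 3.25% → $1.1986
Unrounded tax sum = $20.001125 → $20.00

$20.00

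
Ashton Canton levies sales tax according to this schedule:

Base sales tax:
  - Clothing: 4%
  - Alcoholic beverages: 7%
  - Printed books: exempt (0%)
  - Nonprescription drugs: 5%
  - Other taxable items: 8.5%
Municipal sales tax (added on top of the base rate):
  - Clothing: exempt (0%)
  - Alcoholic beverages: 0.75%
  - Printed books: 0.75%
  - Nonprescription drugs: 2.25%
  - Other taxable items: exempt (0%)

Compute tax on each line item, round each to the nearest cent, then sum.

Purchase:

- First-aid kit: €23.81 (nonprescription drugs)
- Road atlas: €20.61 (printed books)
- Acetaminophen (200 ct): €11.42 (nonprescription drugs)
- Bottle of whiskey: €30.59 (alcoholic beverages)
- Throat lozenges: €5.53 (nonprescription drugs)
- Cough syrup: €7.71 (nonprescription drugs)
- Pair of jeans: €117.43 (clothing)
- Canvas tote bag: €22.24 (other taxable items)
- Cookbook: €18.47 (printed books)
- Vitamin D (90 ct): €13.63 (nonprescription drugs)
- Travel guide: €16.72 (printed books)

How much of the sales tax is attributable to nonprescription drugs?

First-aid kit €23.81: nonprescription drugs → 5% + 2.25% municipal = 7.25% → €1.73
Acetaminophen (200 ct) €11.42: nonprescription drugs → 5% + 2.25% municipal = 7.25% → €0.83
Throat lozenges €5.53: nonprescription drugs → 5% + 2.25% municipal = 7.25% → €0.40
Cough syrup €7.71: nonprescription drugs → 5% + 2.25% municipal = 7.25% → €0.56
Vitamin D (90 ct) €13.63: nonprescription drugs → 5% + 2.25% municipal = 7.25% → €0.99
Tax on nonprescription drugs = €1.73 + €0.83 + €0.40 + €0.56 + €0.99 = €4.51

€4.51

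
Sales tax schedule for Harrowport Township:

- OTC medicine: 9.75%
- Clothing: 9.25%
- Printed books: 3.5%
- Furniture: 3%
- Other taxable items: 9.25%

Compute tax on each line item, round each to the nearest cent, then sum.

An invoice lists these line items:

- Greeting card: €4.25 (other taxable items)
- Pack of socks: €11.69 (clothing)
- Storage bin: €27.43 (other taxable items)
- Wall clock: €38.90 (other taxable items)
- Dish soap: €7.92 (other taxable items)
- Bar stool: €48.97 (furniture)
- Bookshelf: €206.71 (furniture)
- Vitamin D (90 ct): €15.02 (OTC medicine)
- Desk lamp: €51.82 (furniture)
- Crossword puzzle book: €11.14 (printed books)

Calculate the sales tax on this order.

Greeting card €4.25: other taxable items → 9.25% → €0.39
Pack of socks €11.69: clothing → 9.25% → €1.08
Storage bin €27.43: other taxable items → 9.25% → €2.54
Wall clock €38.90: other taxable items → 9.25% → €3.60
Dish soap €7.92: other taxable items → 9.25% → €0.73
Bar stool €48.97: furniture → 3% → €1.47
Bookshelf €206.71: furniture → 3% → €6.20
Vitamin D (90 ct) €15.02: OTC medicine → 9.75% → €1.46
Desk lamp €51.82: furniture → 3% → €1.55
Crossword puzzle book €11.14: printed books → 3.5% → €0.39
Total tax = €0.39 + €1.08 + €2.54 + €3.60 + €0.73 + €1.47 + €6.20 + €1.46 + €1.55 + €0.39 = €19.41

€19.41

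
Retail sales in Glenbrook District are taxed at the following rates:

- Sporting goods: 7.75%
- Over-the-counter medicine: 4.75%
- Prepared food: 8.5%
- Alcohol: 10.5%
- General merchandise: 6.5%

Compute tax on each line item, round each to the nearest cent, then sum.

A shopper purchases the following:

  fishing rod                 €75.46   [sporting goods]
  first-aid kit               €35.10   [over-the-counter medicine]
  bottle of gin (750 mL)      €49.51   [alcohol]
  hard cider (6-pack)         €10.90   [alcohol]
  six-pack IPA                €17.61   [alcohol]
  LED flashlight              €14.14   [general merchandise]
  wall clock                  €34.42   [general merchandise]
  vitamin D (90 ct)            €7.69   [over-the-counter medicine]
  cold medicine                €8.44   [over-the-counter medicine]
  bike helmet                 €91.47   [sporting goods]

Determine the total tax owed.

€26.73

Fishing rod €75.46: sporting goods → 7.75% → €5.85
First-aid kit €35.10: over-the-counter medicine → 4.75% → €1.67
Bottle of gin (750 mL) €49.51: alcohol → 10.5% → €5.20
Hard cider (6-pack) €10.90: alcohol → 10.5% → €1.14
Six-pack IPA €17.61: alcohol → 10.5% → €1.85
LED flashlight €14.14: general merchandise → 6.5% → €0.92
Wall clock €34.42: general merchandise → 6.5% → €2.24
Vitamin D (90 ct) €7.69: over-the-counter medicine → 4.75% → €0.37
Cold medicine €8.44: over-the-counter medicine → 4.75% → €0.40
Bike helmet €91.47: sporting goods → 7.75% → €7.09
Total tax = €5.85 + €1.67 + €5.20 + €1.14 + €1.85 + €0.92 + €2.24 + €0.37 + €0.40 + €7.09 = €26.73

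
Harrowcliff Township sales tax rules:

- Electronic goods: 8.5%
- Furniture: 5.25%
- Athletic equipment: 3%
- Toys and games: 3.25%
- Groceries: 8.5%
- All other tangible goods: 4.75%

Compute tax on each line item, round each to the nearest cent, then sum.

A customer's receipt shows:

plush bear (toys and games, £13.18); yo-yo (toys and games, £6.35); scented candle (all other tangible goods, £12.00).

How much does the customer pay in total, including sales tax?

£32.74

Plush bear £13.18: toys and games → 3.25% → £0.43
Yo-yo £6.35: toys and games → 3.25% → £0.21
Scented candle £12.00: all other tangible goods → 4.75% → £0.57
Subtotal = £31.53; tax = £1.21; total due = £32.74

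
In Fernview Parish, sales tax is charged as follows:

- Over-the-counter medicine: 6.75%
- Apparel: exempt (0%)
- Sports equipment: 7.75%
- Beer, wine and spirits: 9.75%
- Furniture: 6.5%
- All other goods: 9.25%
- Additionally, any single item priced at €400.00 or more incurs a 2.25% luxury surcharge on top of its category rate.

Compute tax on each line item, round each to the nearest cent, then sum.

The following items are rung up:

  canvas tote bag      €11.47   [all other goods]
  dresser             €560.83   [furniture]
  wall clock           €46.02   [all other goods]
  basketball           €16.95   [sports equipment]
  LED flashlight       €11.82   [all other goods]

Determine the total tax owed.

Canvas tote bag €11.47: all other goods → 9.25% → €1.06
Dresser €560.83: furniture → 6.5% + 2.25% surcharge = 8.75% → €49.07
Wall clock €46.02: all other goods → 9.25% → €4.26
Basketball €16.95: sports equipment → 7.75% → €1.31
LED flashlight €11.82: all other goods → 9.25% → €1.09
Total tax = €1.06 + €49.07 + €4.26 + €1.31 + €1.09 = €56.79

€56.79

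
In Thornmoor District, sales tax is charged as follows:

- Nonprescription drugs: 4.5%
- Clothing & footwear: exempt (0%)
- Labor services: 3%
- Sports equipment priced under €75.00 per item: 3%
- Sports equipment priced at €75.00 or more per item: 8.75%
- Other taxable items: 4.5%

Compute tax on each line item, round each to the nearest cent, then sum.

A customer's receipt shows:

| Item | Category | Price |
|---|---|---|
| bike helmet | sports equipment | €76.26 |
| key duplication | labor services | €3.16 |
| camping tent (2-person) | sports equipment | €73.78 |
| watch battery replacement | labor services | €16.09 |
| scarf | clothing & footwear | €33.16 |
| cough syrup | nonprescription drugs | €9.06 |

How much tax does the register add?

Bike helmet €76.26: sports equipment, €75.00 or more → 8.75% → €6.67
Key duplication €3.16: labor services → 3% → €0.09
Camping tent (2-person) €73.78: sports equipment, under €75.00 → 3% → €2.21
Watch battery replacement €16.09: labor services → 3% → €0.48
Scarf €33.16: clothing & footwear → 0% → €0.00
Cough syrup €9.06: nonprescription drugs → 4.5% → €0.41
Total tax = €6.67 + €0.09 + €2.21 + €0.48 + €0.41 = €9.86

€9.86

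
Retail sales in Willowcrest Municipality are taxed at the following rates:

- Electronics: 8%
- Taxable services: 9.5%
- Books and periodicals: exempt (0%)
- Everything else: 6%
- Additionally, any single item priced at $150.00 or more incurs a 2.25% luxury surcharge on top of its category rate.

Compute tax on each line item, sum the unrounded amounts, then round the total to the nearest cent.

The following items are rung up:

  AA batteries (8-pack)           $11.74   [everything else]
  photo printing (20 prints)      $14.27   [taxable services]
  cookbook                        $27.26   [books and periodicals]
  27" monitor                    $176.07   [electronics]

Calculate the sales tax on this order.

$20.11

AA batteries (8-pack) $11.74: everything else → 6% → $0.7044
Photo printing (20 prints) $14.27: taxable services → 9.5% → $1.35565
Cookbook $27.26: books and periodicals → 0% → $0.00
27" monitor $176.07: electronics → 8% + 2.25% surcharge = 10.25% → $18.047175
Unrounded tax sum = $20.107225 → $20.11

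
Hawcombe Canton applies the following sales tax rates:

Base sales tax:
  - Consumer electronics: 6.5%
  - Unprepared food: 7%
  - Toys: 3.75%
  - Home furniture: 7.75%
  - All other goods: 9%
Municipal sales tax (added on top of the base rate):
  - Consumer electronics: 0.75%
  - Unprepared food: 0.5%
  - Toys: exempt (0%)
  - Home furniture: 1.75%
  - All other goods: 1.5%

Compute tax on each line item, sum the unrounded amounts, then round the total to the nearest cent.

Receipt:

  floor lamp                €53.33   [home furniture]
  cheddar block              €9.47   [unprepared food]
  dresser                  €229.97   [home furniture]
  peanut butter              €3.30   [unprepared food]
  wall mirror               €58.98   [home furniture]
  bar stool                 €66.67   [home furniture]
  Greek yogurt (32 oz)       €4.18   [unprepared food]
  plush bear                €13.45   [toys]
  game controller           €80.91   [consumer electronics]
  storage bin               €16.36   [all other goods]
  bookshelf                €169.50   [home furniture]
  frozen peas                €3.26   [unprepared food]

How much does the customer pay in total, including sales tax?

Floor lamp €53.33: home furniture → 7.75% + 1.75% municipal = 9.5% → €5.06635
Cheddar block €9.47: unprepared food → 7% + 0.5% municipal = 7.5% → €0.71025
Dresser €229.97: home furniture → 7.75% + 1.75% municipal = 9.5% → €21.84715
Peanut butter €3.30: unprepared food → 7% + 0.5% municipal = 7.5% → €0.2475
Wall mirror €58.98: home furniture → 7.75% + 1.75% municipal = 9.5% → €5.6031
Bar stool €66.67: home furniture → 7.75% + 1.75% municipal = 9.5% → €6.33365
Greek yogurt (32 oz) €4.18: unprepared food → 7% + 0.5% municipal = 7.5% → €0.3135
Plush bear €13.45: toys → 3.75% + 0% municipal = 3.75% → €0.504375
Game controller €80.91: consumer electronics → 6.5% + 0.75% municipal = 7.25% → €5.865975
Storage bin €16.36: all other goods → 9% + 1.5% municipal = 10.5% → €1.7178
Bookshelf €169.50: home furniture → 7.75% + 1.75% municipal = 9.5% → €16.1025
Frozen peas €3.26: unprepared food → 7% + 0.5% municipal = 7.5% → €0.2445
Subtotal = €709.38; unrounded tax = €64.55665 → €64.56; total due = €773.94

€773.94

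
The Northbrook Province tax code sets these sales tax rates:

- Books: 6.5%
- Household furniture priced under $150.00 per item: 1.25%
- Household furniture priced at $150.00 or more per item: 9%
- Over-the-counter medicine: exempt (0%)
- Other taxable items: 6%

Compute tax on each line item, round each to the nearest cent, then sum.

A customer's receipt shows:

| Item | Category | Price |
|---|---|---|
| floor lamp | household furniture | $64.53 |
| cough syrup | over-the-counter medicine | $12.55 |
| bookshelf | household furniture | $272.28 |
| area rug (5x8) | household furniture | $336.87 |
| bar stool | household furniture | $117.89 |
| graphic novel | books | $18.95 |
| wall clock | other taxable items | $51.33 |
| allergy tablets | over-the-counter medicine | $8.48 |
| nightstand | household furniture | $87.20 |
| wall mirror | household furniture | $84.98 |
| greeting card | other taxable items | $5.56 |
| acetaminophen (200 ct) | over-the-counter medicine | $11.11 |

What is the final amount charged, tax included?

$1135.63

Floor lamp $64.53: household furniture, under $150.00 → 1.25% → $0.81
Cough syrup $12.55: over-the-counter medicine → 0% → $0.00
Bookshelf $272.28: household furniture, $150.00 or more → 9% → $24.51
Area rug (5x8) $336.87: household furniture, $150.00 or more → 9% → $30.32
Bar stool $117.89: household furniture, under $150.00 → 1.25% → $1.47
Graphic novel $18.95: books → 6.5% → $1.23
Wall clock $51.33: other taxable items → 6% → $3.08
Allergy tablets $8.48: over-the-counter medicine → 0% → $0.00
Nightstand $87.20: household furniture, under $150.00 → 1.25% → $1.09
Wall mirror $84.98: household furniture, under $150.00 → 1.25% → $1.06
Greeting card $5.56: other taxable items → 6% → $0.33
Acetaminophen (200 ct) $11.11: over-the-counter medicine → 0% → $0.00
Subtotal = $1071.73; tax = $63.90; total due = $1135.63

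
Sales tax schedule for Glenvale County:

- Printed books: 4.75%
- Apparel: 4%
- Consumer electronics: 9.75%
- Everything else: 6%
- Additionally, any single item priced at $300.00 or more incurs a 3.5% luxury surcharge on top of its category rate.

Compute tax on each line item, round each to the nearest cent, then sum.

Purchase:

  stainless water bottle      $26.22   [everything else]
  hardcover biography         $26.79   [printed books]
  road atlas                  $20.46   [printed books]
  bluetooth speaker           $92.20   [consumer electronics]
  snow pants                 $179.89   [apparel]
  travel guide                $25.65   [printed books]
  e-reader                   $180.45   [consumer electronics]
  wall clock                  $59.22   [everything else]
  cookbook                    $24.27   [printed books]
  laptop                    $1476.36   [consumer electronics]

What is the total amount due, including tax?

$2350.64

Stainless water bottle $26.22: everything else → 6% → $1.57
Hardcover biography $26.79: printed books → 4.75% → $1.27
Road atlas $20.46: printed books → 4.75% → $0.97
Bluetooth speaker $92.20: consumer electronics → 9.75% → $8.99
Snow pants $179.89: apparel → 4% → $7.20
Travel guide $25.65: printed books → 4.75% → $1.22
E-reader $180.45: consumer electronics → 9.75% → $17.59
Wall clock $59.22: everything else → 6% → $3.55
Cookbook $24.27: printed books → 4.75% → $1.15
Laptop $1476.36: consumer electronics → 9.75% + 3.5% surcharge = 13.25% → $195.62
Subtotal = $2111.51; tax = $239.13; total due = $2350.64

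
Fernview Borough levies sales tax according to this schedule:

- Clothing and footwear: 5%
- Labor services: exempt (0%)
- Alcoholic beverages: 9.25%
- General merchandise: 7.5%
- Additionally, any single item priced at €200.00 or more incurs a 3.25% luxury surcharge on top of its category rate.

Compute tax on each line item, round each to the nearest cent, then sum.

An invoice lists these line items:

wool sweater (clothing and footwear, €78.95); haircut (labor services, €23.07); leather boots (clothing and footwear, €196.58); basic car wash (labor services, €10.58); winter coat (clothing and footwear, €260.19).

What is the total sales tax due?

Wool sweater €78.95: clothing and footwear → 5% → €3.95
Haircut €23.07: labor services → 0% → €0.00
Leather boots €196.58: clothing and footwear → 5% → €9.83
Basic car wash €10.58: labor services → 0% → €0.00
Winter coat €260.19: clothing and footwear → 5% + 3.25% surcharge = 8.25% → €21.47
Total tax = €3.95 + €9.83 + €21.47 = €35.25

€35.25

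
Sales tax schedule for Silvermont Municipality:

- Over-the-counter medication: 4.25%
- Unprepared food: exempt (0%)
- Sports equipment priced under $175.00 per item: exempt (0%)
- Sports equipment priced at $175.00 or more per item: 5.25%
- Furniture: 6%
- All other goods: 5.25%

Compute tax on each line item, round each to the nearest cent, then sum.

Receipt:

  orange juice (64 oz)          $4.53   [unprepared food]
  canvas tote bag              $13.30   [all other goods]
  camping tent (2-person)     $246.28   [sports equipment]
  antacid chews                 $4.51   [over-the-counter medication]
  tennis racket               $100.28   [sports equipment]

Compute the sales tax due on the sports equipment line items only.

$12.93

Camping tent (2-person) $246.28: sports equipment, $175.00 or more → 5.25% → $12.93
Tennis racket $100.28: sports equipment, under $175.00 → 0% → $0.00
Tax on sports equipment = $12.93 + $0.00 = $12.93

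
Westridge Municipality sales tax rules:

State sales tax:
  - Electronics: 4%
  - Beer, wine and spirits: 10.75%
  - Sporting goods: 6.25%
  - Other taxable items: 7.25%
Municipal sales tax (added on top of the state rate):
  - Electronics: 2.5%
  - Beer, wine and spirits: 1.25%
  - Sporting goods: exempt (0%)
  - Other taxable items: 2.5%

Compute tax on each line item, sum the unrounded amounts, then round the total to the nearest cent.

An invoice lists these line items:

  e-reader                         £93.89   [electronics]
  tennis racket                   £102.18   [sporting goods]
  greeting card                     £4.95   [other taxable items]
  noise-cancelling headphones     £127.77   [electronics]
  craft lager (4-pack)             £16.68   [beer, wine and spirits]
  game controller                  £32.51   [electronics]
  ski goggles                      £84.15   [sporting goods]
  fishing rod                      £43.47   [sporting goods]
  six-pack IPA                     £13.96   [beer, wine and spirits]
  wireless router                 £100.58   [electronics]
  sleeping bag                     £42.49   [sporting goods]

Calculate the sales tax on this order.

£44.24

E-reader £93.89: electronics → 4% + 2.5% municipal = 6.5% → £6.10285
Tennis racket £102.18: sporting goods → 6.25% + 0% municipal = 6.25% → £6.38625
Greeting card £4.95: other taxable items → 7.25% + 2.5% municipal = 9.75% → £0.482625
Noise-cancelling headphones £127.77: electronics → 4% + 2.5% municipal = 6.5% → £8.30505
Craft lager (4-pack) £16.68: beer, wine and spirits → 10.75% + 1.25% municipal = 12% → £2.0016
Game controller £32.51: electronics → 4% + 2.5% municipal = 6.5% → £2.11315
Ski goggles £84.15: sporting goods → 6.25% + 0% municipal = 6.25% → £5.259375
Fishing rod £43.47: sporting goods → 6.25% + 0% municipal = 6.25% → £2.716875
Six-pack IPA £13.96: beer, wine and spirits → 10.75% + 1.25% municipal = 12% → £1.6752
Wireless router £100.58: electronics → 4% + 2.5% municipal = 6.5% → £6.5377
Sleeping bag £42.49: sporting goods → 6.25% + 0% municipal = 6.25% → £2.655625
Unrounded tax sum = £44.2363 → £44.24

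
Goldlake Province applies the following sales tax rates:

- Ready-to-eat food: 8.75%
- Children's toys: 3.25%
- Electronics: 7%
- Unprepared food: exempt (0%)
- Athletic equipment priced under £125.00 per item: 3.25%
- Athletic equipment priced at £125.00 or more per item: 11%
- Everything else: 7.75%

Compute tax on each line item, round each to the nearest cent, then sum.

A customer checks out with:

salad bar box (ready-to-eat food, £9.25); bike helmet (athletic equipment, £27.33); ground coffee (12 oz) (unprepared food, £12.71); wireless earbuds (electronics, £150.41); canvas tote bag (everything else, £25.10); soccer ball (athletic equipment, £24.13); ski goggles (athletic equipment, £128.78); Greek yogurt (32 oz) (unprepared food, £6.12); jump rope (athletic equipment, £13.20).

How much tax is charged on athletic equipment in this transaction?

£16.27

Bike helmet £27.33: athletic equipment, under £125.00 → 3.25% → £0.89
Soccer ball £24.13: athletic equipment, under £125.00 → 3.25% → £0.78
Ski goggles £128.78: athletic equipment, £125.00 or more → 11% → £14.17
Jump rope £13.20: athletic equipment, under £125.00 → 3.25% → £0.43
Tax on athletic equipment = £0.89 + £0.78 + £14.17 + £0.43 = £16.27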